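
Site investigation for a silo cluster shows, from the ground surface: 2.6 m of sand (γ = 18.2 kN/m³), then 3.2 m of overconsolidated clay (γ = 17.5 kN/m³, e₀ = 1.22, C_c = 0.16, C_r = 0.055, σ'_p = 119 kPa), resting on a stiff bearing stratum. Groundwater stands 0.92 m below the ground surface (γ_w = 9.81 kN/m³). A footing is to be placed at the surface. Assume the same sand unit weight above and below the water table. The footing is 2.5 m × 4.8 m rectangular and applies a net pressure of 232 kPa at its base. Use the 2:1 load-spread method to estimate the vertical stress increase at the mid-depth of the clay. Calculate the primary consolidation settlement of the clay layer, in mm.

Mid-depth of clay below the ground surface: z = 2.6 + 3.2/2 = 4.2 m.
Total vertical stress at mid-clay: σ_v = 18.2×2.6 + 17.5×1.6 = 75.32 kPa.
Pore pressure: u = 9.81×(4.2 − 0.92) = 32.177 kPa.
Initial effective stress: σ'_0 = σ_v − u = 75.32 − 32.177 = 43.143 kPa.
Stress increase at mid-clay by the 2:1 spreading method:
Δσ = qBL/((B+z)(L+z)) = 232×2.5×4.8/((2.5+4.2)(4.8+4.2)) = 46.169 kPa
Final effective stress: σ'_f = 43.143 + 46.169 = 89.312 kPa.
σ'_f = 89.312 ≤ σ'_p = 119 kPa, so the clay remains overconsolidated and only the recompression index applies:
S_c = C_r·H/(1+e₀)·log₁₀(σ'_f/σ'_0) = 0.055×3.2/2.22×log₁₀(89.312/43.143)
    = 0.079277 × 0.316 = 0.02505 m

S_c ≈ 25.1 mm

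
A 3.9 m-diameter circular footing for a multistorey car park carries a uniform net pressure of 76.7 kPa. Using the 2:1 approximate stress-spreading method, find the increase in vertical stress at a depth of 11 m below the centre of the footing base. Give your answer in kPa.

Δσ_z ≈ 5.25 kPa

By the 2:1 method the load spreads at 1 horizontal : 2 vertical, so at depth z the loaded area has grown by z in each plan dimension:
Δσ ≈ qD²/(D+z)² = 76.7×3.9²/(3.9+11)² = 5.2547 kPa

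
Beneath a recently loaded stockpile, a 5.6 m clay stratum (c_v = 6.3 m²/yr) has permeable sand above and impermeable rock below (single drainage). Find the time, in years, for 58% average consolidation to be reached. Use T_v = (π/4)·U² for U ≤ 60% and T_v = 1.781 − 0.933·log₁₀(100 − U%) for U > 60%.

t ≈ 1.32 years

Drainage path length: H_d = H = 5.6 m (single drainage).
U ≤ 60%: T_v = (π/4)·U² = (π/4)×0.58² = 0.26421.
t = T_v·H_d²/c_v = 0.26421×5.6²/6.3 = 1.315 years.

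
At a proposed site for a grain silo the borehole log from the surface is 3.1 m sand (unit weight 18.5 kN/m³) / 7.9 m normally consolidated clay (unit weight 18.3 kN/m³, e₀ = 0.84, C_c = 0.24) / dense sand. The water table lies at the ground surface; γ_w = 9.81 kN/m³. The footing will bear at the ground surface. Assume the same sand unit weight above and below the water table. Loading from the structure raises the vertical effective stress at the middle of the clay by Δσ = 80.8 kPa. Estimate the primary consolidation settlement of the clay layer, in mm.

Mid-depth of clay below the ground surface: z = 3.1 + 7.9/2 = 7.05 m.
Total vertical stress at mid-clay: σ_v = 18.5×3.1 + 18.3×3.95 = 129.64 kPa.
Pore pressure: u = 9.81×(7.05 − 0) = 69.16 kPa.
Initial effective stress: σ'_0 = σ_v − u = 129.64 − 69.16 = 60.48 kPa.
Final effective stress: σ'_f = σ'_0 + Δσ = 60.48 + 80.8 = 141.28 kPa.
Normally consolidated clay, so the full stress increment lies on the virgin compression line:
S_c = C_c·H/(1+e₀)·log₁₀(σ'_f/σ'_0) = 0.24×7.9/(1+0.84)×log₁₀(141.28/60.48)
    = 1.0304 × 0.36847 = 0.3797 m

S_c ≈ 380 mm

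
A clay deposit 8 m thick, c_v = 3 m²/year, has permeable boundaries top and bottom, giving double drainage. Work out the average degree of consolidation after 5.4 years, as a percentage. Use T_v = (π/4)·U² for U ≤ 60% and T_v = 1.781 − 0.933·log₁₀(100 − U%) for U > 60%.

Drainage path length: H_d = H/2 = 4 m (double drainage).
T_v = c_v·t/H_d² = 3×5.4/4² = 1.0125.
T_v = 1.0125 corresponds to the U > 60% branch:
U = 1 − 10^((1.781 − T_v)/0.933)/100 = 0.9334

U ≈ 93.3 %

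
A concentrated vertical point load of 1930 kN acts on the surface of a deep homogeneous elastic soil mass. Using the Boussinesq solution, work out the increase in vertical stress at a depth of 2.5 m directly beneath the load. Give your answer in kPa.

Boussinesq vertical stress below a point load on an elastic half-space:
Δσ_z = 3P/(2πz²) · [1 + (r/z)²]^(−5/2)
r/z = 0/2.5 = 0; [1+(r/z)²]^(−5/2) = 1.
Δσ_z = 3×1930/(2π×2.5²) × 1 = 147.44 × 1 = 147.4 kPa

Δσ_z ≈ 147 kPa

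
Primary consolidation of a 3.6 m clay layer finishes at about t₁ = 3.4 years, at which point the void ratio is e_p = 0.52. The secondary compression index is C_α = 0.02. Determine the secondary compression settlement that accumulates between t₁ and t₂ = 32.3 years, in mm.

S_s ≈ 46.3 mm

Secondary compression: S_s = C_α·H/(1+e_p)·log₁₀(t₂/t₁)
S_s = 0.02×3.6/(1+0.52)×log₁₀(32.3/3.4)
    = 0.04737 × 0.9777 = 0.04631 m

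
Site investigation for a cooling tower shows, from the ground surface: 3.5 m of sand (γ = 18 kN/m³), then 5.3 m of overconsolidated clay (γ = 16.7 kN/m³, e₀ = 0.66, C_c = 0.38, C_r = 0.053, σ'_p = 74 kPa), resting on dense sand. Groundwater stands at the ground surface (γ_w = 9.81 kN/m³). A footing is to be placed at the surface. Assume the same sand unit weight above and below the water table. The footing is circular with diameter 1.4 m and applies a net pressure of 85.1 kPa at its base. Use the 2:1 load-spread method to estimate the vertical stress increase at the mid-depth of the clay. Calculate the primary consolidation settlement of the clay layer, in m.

S_c ≈ 0.00445 m

Mid-depth of clay below the ground surface: z = 3.5 + 5.3/2 = 6.15 m.
Total vertical stress at mid-clay: σ_v = 18×3.5 + 16.7×2.65 = 107.25 kPa.
Pore pressure: u = 9.81×(6.15 − 0) = 60.332 kPa.
Initial effective stress: σ'_0 = σ_v − u = 107.25 − 60.332 = 46.918 kPa.
Stress increase at mid-clay by the 2:1 spreading method:
Δσ ≈ qD²/(D+z)² = 85.1×1.4²/(1.4+6.15)² = 2.9261 kPa
Final effective stress: σ'_f = 46.918 + 2.9261 = 49.844 kPa.
σ'_f = 49.844 ≤ σ'_p = 74 kPa, so the clay remains overconsolidated and only the recompression index applies:
S_c = C_r·H/(1+e₀)·log₁₀(σ'_f/σ'_0) = 0.053×5.3/1.66×log₁₀(49.844/46.918)
    = 0.16922 × 0.026273 = 0.004446 m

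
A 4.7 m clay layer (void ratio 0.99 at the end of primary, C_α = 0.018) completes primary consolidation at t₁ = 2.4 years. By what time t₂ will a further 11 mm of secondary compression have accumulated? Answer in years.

S_s = C_α·H/(1+e_p)·log₁₀(t₂/t₁) ⇒ log₁₀(t₂/t₁) = S_s·(1+e_p)/(C_α·H).
log₁₀(t₂/t₁) = 0.011 × (1+0.99) / (0.018×4.7) = 0.2587
t₂ = t₁ × 10^0.2587 = 2.4 × 1.814 = 4.355 years

t₂ ≈ 4.35 years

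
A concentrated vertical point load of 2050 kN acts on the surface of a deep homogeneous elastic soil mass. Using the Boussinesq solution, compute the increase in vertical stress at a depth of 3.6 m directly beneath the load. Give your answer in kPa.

Δσ_z ≈ 75.5 kPa

Boussinesq vertical stress below a point load on an elastic half-space:
Δσ_z = 3P/(2πz²) · [1 + (r/z)²]^(−5/2)
r/z = 0/3.6 = 0; [1+(r/z)²]^(−5/2) = 1.
Δσ_z = 3×2050/(2π×3.6²) × 1 = 75.525 × 1 = 75.53 kPa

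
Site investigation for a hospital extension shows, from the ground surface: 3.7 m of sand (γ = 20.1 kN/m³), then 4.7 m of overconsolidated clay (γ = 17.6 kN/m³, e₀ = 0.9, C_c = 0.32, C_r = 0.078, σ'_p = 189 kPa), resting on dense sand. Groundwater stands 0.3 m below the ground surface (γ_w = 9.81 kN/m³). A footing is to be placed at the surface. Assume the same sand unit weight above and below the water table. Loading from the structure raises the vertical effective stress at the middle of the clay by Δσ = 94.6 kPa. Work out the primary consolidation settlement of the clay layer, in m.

Mid-depth of clay below the ground surface: z = 3.7 + 4.7/2 = 6.05 m.
Total vertical stress at mid-clay: σ_v = 20.1×3.7 + 17.6×2.35 = 115.73 kPa.
Pore pressure: u = 9.81×(6.05 − 0.3) = 56.408 kPa.
Initial effective stress: σ'_0 = σ_v − u = 115.73 − 56.408 = 59.322 kPa.
Final effective stress: σ'_f = 59.322 + 94.6 = 153.92 kPa.
σ'_f = 153.92 ≤ σ'_p = 189 kPa, so the clay remains overconsolidated and only the recompression index applies:
S_c = C_r·H/(1+e₀)·log₁₀(σ'_f/σ'_0) = 0.078×4.7/1.9×log₁₀(153.92/59.322)
    = 0.19295 × 0.41408 = 0.0799 m

S_c ≈ 0.0799 m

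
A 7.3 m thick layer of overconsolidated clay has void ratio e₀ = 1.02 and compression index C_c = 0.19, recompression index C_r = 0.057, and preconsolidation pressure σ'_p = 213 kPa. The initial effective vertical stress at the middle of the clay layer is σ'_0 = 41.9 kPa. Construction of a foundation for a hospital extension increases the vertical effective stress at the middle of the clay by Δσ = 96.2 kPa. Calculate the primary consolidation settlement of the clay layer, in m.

Final effective stress: σ'_f = 41.9 + 96.2 = 138.1 kPa.
σ'_f = 138.1 ≤ σ'_p = 213 kPa, so the clay remains overconsolidated and only the recompression index applies:
S_c = C_r·H/(1+e₀)·log₁₀(σ'_f/σ'_0) = 0.057×7.3/2.02×log₁₀(138.1/41.9)
    = 0.20599 × 0.51798 = 0.1067 m

S_c ≈ 0.107 m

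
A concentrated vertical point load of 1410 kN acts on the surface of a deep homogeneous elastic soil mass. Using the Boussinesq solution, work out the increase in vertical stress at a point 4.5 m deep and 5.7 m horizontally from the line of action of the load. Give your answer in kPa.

Boussinesq vertical stress below a point load on an elastic half-space:
Δσ_z = 3P/(2πz²) · [1 + (r/z)²]^(−5/2)
r/z = 5.7/4.5 = 1.2667; [1+(r/z)²]^(−5/2) = 0.091351.
Δσ_z = 3×1410/(2π×4.5²) × 0.091351 = 33.246 × 0.091351 = 3.037 kPa

Δσ_z ≈ 3.04 kPa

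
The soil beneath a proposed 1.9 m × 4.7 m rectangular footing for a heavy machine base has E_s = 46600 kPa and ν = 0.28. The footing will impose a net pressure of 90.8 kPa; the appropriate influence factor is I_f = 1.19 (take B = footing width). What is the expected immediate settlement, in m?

S_e ≈ 0.00406 m

Immediate (elastic) settlement: S_e = q·B·(1−ν²)/E_s · I_f.
S_e = 90.8 × 1.9 × (1 − 0.28²) / 46600 × 1.19
    = 90.8 × 1.9 × 0.9216 / 46600 × 1.19
    = 0.00406 m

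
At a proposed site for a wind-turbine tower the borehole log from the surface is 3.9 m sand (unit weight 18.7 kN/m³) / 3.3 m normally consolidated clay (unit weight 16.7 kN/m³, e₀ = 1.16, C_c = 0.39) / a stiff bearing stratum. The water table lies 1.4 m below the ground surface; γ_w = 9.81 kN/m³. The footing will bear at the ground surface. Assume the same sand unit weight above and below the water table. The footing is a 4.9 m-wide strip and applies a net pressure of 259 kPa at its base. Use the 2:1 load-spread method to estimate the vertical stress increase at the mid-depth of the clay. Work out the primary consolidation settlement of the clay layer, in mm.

Mid-depth of clay below the ground surface: z = 3.9 + 3.3/2 = 5.55 m.
Total vertical stress at mid-clay: σ_v = 18.7×3.9 + 16.7×1.65 = 100.48 kPa.
Pore pressure: u = 9.81×(5.55 − 1.4) = 40.712 kPa.
Initial effective stress: σ'_0 = σ_v − u = 100.48 − 40.712 = 59.768 kPa.
Stress increase at mid-clay by the 2:1 spreading method:
Δσ = qB/(B+z) = 259×4.9/(4.9+5.55) = 121.44 kPa
Final effective stress: σ'_f = σ'_0 + Δσ = 59.768 + 121.44 = 181.21 kPa.
Normally consolidated clay, so the full stress increment lies on the virgin compression line:
S_c = C_c·H/(1+e₀)·log₁₀(σ'_f/σ'_0) = 0.39×3.3/(1+1.16)×log₁₀(181.21/59.768)
    = 0.59583 × 0.48171 = 0.287 m

S_c ≈ 287 mm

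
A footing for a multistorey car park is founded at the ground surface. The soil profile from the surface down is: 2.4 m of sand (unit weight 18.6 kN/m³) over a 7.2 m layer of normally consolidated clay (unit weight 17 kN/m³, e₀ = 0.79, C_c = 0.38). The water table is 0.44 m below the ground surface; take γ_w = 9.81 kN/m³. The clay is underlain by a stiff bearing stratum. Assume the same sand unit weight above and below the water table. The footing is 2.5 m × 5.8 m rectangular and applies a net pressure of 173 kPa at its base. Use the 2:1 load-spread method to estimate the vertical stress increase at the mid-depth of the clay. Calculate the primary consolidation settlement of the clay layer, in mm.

S_c ≈ 264 mm

Mid-depth of clay below the ground surface: z = 2.4 + 7.2/2 = 6 m.
Total vertical stress at mid-clay: σ_v = 18.6×2.4 + 17×3.6 = 105.84 kPa.
Pore pressure: u = 9.81×(6 − 0.44) = 54.544 kPa.
Initial effective stress: σ'_0 = σ_v − u = 105.84 − 54.544 = 51.296 kPa.
Stress increase at mid-clay by the 2:1 spreading method:
Δσ = qBL/((B+z)(L+z)) = 173×2.5×5.8/((2.5+6)(5.8+6)) = 25.01 kPa
Final effective stress: σ'_f = σ'_0 + Δσ = 51.296 + 25.01 = 76.306 kPa.
Normally consolidated clay, so the full stress increment lies on the virgin compression line:
S_c = C_c·H/(1+e₀)·log₁₀(σ'_f/σ'_0) = 0.38×7.2/(1+0.79)×log₁₀(76.306/51.296)
    = 1.5285 × 0.17248 = 0.2636 m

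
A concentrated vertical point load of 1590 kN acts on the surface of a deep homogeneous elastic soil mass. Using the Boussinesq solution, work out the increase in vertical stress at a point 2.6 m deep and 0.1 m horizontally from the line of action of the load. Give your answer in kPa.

Δσ_z ≈ 112 kPa

Boussinesq vertical stress below a point load on an elastic half-space:
Δσ_z = 3P/(2πz²) · [1 + (r/z)²]^(−5/2)
r/z = 0.1/2.6 = 0.038462; [1+(r/z)²]^(−5/2) = 0.99631.
Δσ_z = 3×1590/(2π×2.6²) × 0.99631 = 112.3 × 0.99631 = 111.9 kPa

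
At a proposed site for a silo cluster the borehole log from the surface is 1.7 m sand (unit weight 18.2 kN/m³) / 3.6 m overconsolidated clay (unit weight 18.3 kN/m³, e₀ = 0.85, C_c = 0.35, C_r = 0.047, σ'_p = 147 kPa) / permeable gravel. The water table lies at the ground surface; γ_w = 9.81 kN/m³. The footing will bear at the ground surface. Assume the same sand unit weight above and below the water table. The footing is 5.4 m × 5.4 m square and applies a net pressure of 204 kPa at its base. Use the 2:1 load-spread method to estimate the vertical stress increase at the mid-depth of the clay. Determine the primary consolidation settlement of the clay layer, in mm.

Mid-depth of clay below the ground surface: z = 1.7 + 3.6/2 = 3.5 m.
Total vertical stress at mid-clay: σ_v = 18.2×1.7 + 18.3×1.8 = 63.88 kPa.
Pore pressure: u = 9.81×(3.5 − 0) = 34.335 kPa.
Initial effective stress: σ'_0 = σ_v − u = 63.88 − 34.335 = 29.545 kPa.
Stress increase at mid-clay by the 2:1 spreading method:
Δσ = qBL/((B+z)(L+z)) = 204×5.4×5.4/((5.4+3.5)(5.4+3.5)) = 75.1 kPa
Final effective stress: σ'_f = 29.545 + 75.1 = 104.64 kPa.
σ'_f = 104.64 ≤ σ'_p = 147 kPa, so the clay remains overconsolidated and only the recompression index applies:
S_c = C_r·H/(1+e₀)·log₁₀(σ'_f/σ'_0) = 0.047×3.6/1.85×log₁₀(104.64/29.545)
    = 0.091457 × 0.54921 = 0.05023 m

S_c ≈ 50.2 mm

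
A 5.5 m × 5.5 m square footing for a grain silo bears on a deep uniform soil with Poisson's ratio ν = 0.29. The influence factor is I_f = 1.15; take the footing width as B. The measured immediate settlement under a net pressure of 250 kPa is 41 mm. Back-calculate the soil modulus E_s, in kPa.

S_e = q·B·(1−ν²)/E_s · I_f  ⇒  E_s = q·B·(1−ν²)·I_f / S_e.
E_s = 250 × 5.5 × 0.9159 × 1.15 / 0.041 = 35320 kPa

E_s ≈ 35300 kPa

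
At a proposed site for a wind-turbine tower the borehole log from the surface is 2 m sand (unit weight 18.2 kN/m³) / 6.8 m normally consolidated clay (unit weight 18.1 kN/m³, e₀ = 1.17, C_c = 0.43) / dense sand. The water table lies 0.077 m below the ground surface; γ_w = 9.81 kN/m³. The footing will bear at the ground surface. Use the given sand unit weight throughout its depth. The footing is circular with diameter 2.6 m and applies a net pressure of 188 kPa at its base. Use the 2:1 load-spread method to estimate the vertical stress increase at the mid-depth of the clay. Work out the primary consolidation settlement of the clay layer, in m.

Mid-depth of clay below the ground surface: z = 2 + 6.8/2 = 5.4 m.
Total vertical stress at mid-clay: σ_v = 18.2×2 + 18.1×3.4 = 97.94 kPa.
Pore pressure: u = 9.81×(5.4 − 0.077) = 52.219 kPa.
Initial effective stress: σ'_0 = σ_v − u = 97.94 − 52.219 = 45.721 kPa.
Stress increase at mid-clay by the 2:1 spreading method:
Δσ ≈ qD²/(D+z)² = 188×2.6²/(2.6+5.4)² = 19.858 kPa
Final effective stress: σ'_f = σ'_0 + Δσ = 45.721 + 19.858 = 65.579 kPa.
Normally consolidated clay, so the full stress increment lies on the virgin compression line:
S_c = C_c·H/(1+e₀)·log₁₀(σ'_f/σ'_0) = 0.43×6.8/(1+1.17)×log₁₀(65.579/45.721)
    = 1.3475 × 0.15665 = 0.2111 m

S_c ≈ 0.211 m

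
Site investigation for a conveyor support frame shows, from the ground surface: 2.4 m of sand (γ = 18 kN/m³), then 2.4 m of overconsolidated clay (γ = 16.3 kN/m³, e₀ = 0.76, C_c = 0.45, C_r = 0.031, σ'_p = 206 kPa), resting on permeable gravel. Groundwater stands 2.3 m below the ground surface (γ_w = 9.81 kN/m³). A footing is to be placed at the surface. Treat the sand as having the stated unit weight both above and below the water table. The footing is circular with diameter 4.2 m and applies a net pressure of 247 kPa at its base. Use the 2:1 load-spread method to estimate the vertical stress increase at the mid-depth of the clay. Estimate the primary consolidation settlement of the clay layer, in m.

S_c ≈ 0.0163 m

Mid-depth of clay below the ground surface: z = 2.4 + 2.4/2 = 3.6 m.
Total vertical stress at mid-clay: σ_v = 18×2.4 + 16.3×1.2 = 62.76 kPa.
Pore pressure: u = 9.81×(3.6 − 2.3) = 12.753 kPa.
Initial effective stress: σ'_0 = σ_v − u = 62.76 − 12.753 = 50.007 kPa.
Stress increase at mid-clay by the 2:1 spreading method:
Δσ ≈ qD²/(D+z)² = 247×4.2²/(4.2+3.6)² = 71.615 kPa
Final effective stress: σ'_f = 50.007 + 71.615 = 121.62 kPa.
σ'_f = 121.62 ≤ σ'_p = 206 kPa, so the clay remains overconsolidated and only the recompression index applies:
S_c = C_r·H/(1+e₀)·log₁₀(σ'_f/σ'_0) = 0.031×2.4/1.76×log₁₀(121.62/50.007)
    = 0.042272 × 0.38597 = 0.01632 m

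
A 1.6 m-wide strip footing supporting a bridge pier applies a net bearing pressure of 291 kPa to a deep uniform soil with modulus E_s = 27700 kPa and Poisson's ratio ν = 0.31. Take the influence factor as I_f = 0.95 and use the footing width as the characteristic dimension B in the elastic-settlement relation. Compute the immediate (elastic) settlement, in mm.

S_e ≈ 14.4 mm

Immediate (elastic) settlement: S_e = q·B·(1−ν²)/E_s · I_f.
S_e = 291 × 1.6 × (1 − 0.31²) / 27700 × 0.95
    = 291 × 1.6 × 0.9039 / 27700 × 0.95
    = 0.01443 m = 14.43 mm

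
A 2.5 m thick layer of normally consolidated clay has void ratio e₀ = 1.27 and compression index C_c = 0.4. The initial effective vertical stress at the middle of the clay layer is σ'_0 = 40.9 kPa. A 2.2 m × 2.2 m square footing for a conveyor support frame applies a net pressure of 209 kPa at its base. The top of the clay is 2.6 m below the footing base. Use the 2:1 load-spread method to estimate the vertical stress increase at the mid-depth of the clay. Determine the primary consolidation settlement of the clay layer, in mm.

Mid-depth of clay below the footing base: z = 2.6 + 2.5/2 = 3.85 m.
Stress increase at mid-clay by the 2:1 spreading method:
Δσ = qBL/((B+z)(L+z)) = 209×2.2×2.2/((2.2+3.85)(2.2+3.85)) = 27.636 kPa
Final effective stress: σ'_f = σ'_0 + Δσ = 40.9 + 27.636 = 68.536 kPa.
Normally consolidated clay, so the full stress increment lies on the virgin compression line:
S_c = C_c·H/(1+e₀)·log₁₀(σ'_f/σ'_0) = 0.4×2.5/(1+1.27)×log₁₀(68.536/40.9)
    = 0.44053 × 0.2242 = 0.09877 m

S_c ≈ 98.8 mm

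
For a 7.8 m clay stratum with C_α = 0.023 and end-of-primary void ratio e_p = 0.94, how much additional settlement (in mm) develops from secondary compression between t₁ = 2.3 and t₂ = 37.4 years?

S_s ≈ 112 mm

Secondary compression: S_s = C_α·H/(1+e_p)·log₁₀(t₂/t₁)
S_s = 0.023×7.8/(1+0.94)×log₁₀(37.4/2.3)
    = 0.09247 × 1.211 = 0.112 m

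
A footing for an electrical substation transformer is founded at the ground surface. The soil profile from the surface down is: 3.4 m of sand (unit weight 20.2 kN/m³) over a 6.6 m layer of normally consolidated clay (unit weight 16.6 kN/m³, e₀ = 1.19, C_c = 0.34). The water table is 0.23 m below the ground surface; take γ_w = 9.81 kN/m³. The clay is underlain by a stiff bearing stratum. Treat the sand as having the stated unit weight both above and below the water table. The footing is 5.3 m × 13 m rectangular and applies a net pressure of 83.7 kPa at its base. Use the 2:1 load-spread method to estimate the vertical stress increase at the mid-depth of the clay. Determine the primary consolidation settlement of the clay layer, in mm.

S_c ≈ 152 mm

Mid-depth of clay below the ground surface: z = 3.4 + 6.6/2 = 6.7 m.
Total vertical stress at mid-clay: σ_v = 20.2×3.4 + 16.6×3.3 = 123.46 kPa.
Pore pressure: u = 9.81×(6.7 − 0.23) = 63.471 kPa.
Initial effective stress: σ'_0 = σ_v − u = 123.46 − 63.471 = 59.989 kPa.
Stress increase at mid-clay by the 2:1 spreading method:
Δσ = qBL/((B+z)(L+z)) = 83.7×5.3×13/((5.3+6.7)(13+6.7)) = 24.395 kPa
Final effective stress: σ'_f = σ'_0 + Δσ = 59.989 + 24.395 = 84.384 kPa.
Normally consolidated clay, so the full stress increment lies on the virgin compression line:
S_c = C_c·H/(1+e₀)·log₁₀(σ'_f/σ'_0) = 0.34×6.6/(1+1.19)×log₁₀(84.384/59.989)
    = 1.0247 × 0.14819 = 0.1519 m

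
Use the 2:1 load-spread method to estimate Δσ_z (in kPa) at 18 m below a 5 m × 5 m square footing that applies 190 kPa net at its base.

By the 2:1 method the load spreads at 1 horizontal : 2 vertical, so at depth z the loaded area has grown by z in each plan dimension:
Δσ = qBL/((B+z)(L+z)) = 190×5×5/((5+18)(5+18)) = 8.9792 kPa

Δσ_z ≈ 8.98 kPa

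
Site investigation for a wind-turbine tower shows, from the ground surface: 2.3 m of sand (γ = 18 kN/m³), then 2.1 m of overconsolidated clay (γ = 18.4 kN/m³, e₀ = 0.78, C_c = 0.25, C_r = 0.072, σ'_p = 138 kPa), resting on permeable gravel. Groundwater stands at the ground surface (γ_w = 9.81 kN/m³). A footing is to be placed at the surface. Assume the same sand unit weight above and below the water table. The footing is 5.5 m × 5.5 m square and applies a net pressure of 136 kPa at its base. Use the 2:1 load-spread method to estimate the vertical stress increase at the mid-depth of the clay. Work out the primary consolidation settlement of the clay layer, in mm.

Mid-depth of clay below the ground surface: z = 2.3 + 2.1/2 = 3.35 m.
Total vertical stress at mid-clay: σ_v = 18×2.3 + 18.4×1.05 = 60.72 kPa.
Pore pressure: u = 9.81×(3.35 − 0) = 32.864 kPa.
Initial effective stress: σ'_0 = σ_v − u = 60.72 − 32.864 = 27.856 kPa.
Stress increase at mid-clay by the 2:1 spreading method:
Δσ = qBL/((B+z)(L+z)) = 136×5.5×5.5/((5.5+3.35)(5.5+3.35)) = 52.526 kPa
Final effective stress: σ'_f = 27.856 + 52.526 = 80.382 kPa.
σ'_f = 80.382 ≤ σ'_p = 138 kPa, so the clay remains overconsolidated and only the recompression index applies:
S_c = C_r·H/(1+e₀)·log₁₀(σ'_f/σ'_0) = 0.072×2.1/1.78×log₁₀(80.382/27.856)
    = 0.084946 × 0.46024 = 0.0391 m

S_c ≈ 39.1 mm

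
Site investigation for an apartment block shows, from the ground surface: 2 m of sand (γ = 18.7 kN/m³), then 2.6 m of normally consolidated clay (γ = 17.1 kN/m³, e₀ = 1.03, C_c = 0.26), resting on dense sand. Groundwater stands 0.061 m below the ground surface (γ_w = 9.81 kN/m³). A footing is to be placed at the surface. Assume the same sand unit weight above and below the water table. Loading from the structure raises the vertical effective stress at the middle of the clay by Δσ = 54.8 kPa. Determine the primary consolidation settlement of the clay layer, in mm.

Mid-depth of clay below the ground surface: z = 2 + 2.6/2 = 3.3 m.
Total vertical stress at mid-clay: σ_v = 18.7×2 + 17.1×1.3 = 59.63 kPa.
Pore pressure: u = 9.81×(3.3 − 0.061) = 31.775 kPa.
Initial effective stress: σ'_0 = σ_v − u = 59.63 − 31.775 = 27.855 kPa.
Final effective stress: σ'_f = σ'_0 + Δσ = 27.855 + 54.8 = 82.655 kPa.
Normally consolidated clay, so the full stress increment lies on the virgin compression line:
S_c = C_c·H/(1+e₀)·log₁₀(σ'_f/σ'_0) = 0.26×2.6/(1+1.03)×log₁₀(82.655/27.855)
    = 0.333 × 0.47237 = 0.1573 m

S_c ≈ 157 mm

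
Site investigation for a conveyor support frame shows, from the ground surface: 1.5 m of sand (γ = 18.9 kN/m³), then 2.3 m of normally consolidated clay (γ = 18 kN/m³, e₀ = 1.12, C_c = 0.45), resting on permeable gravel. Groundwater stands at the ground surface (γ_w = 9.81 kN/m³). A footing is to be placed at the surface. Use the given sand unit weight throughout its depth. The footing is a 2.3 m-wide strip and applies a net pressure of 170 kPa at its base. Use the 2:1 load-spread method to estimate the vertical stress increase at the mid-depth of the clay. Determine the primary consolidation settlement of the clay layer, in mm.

Mid-depth of clay below the ground surface: z = 1.5 + 2.3/2 = 2.65 m.
Total vertical stress at mid-clay: σ_v = 18.9×1.5 + 18×1.15 = 49.05 kPa.
Pore pressure: u = 9.81×(2.65 − 0) = 25.997 kPa.
Initial effective stress: σ'_0 = σ_v − u = 49.05 − 25.997 = 23.053 kPa.
Stress increase at mid-clay by the 2:1 spreading method:
Δσ = qB/(B+z) = 170×2.3/(2.3+2.65) = 78.99 kPa
Final effective stress: σ'_f = σ'_0 + Δσ = 23.053 + 78.99 = 102.04 kPa.
Normally consolidated clay, so the full stress increment lies on the virgin compression line:
S_c = C_c·H/(1+e₀)·log₁₀(σ'_f/σ'_0) = 0.45×2.3/(1+1.12)×log₁₀(102.04/23.053)
    = 0.48821 × 0.64604 = 0.3154 m

S_c ≈ 315 mm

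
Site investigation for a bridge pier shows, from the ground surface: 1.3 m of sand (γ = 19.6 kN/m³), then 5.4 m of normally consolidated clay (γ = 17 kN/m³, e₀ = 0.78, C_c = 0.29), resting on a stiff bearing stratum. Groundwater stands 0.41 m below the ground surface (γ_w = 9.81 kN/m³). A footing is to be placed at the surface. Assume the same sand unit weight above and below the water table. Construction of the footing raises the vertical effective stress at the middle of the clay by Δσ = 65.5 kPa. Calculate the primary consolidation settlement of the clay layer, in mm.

Mid-depth of clay below the ground surface: z = 1.3 + 5.4/2 = 4 m.
Total vertical stress at mid-clay: σ_v = 19.6×1.3 + 17×2.7 = 71.38 kPa.
Pore pressure: u = 9.81×(4 − 0.41) = 35.218 kPa.
Initial effective stress: σ'_0 = σ_v − u = 71.38 − 35.218 = 36.162 kPa.
Final effective stress: σ'_f = σ'_0 + Δσ = 36.162 + 65.5 = 101.66 kPa.
Normally consolidated clay, so the full stress increment lies on the virgin compression line:
S_c = C_c·H/(1+e₀)·log₁₀(σ'_f/σ'_0) = 0.29×5.4/(1+0.78)×log₁₀(101.66/36.162)
    = 0.87978 × 0.4489 = 0.3949 m

S_c ≈ 395 mm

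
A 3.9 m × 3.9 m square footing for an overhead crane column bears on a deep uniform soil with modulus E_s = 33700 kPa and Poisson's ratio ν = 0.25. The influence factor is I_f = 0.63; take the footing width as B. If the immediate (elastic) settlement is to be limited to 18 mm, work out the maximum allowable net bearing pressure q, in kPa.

S_e = q·B·(1−ν²)/E_s · I_f  ⇒  q = S_e·E_s / (B·(1−ν²)·I_f).
q = 0.018 × 33700 / (3.9 × 0.9375 × 0.63) = 263.3 kPa

q ≈ 263 kPa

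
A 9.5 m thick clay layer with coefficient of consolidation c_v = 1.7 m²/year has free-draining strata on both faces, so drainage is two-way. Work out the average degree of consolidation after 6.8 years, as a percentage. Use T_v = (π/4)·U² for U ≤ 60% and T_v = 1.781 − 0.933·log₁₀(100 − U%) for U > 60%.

U ≈ 77.1 %

Drainage path length: H_d = H/2 = 4.75 m (double drainage).
T_v = c_v·t/H_d² = 1.7×6.8/4.75² = 0.51235.
T_v = 0.51235 corresponds to the U > 60% branch:
U = 1 − 10^((1.781 − T_v)/0.933)/100 = 0.771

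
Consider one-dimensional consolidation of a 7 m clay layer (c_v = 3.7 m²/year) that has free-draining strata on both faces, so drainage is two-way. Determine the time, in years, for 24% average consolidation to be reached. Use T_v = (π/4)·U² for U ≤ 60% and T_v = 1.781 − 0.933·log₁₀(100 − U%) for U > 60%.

Drainage path length: H_d = H/2 = 3.5 m (double drainage).
U ≤ 60%: T_v = (π/4)·U² = (π/4)×0.24² = 0.045239.
t = T_v·H_d²/c_v = 0.045239×3.5²/3.7 = 0.1498 years.

t ≈ 0.15 years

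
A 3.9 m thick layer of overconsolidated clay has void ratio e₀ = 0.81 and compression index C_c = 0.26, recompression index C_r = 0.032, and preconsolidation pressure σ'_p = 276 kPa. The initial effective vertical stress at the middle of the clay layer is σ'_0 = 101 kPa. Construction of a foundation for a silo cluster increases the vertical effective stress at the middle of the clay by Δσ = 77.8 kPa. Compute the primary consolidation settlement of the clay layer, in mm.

Final effective stress: σ'_f = 101 + 77.8 = 178.8 kPa.
σ'_f = 178.8 ≤ σ'_p = 276 kPa, so the clay remains overconsolidated and only the recompression index applies:
S_c = C_r·H/(1+e₀)·log₁₀(σ'_f/σ'_0) = 0.032×3.9/1.81×log₁₀(178.8/101)
    = 0.06895 × 0.24805 = 0.0171 m

S_c ≈ 17.1 mm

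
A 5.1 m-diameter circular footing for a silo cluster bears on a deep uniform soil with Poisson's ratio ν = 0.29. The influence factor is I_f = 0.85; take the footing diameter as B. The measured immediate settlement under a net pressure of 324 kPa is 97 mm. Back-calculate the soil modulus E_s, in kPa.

E_s ≈ 13300 kPa

S_e = q·B·(1−ν²)/E_s · I_f  ⇒  E_s = q·B·(1−ν²)·I_f / S_e.
E_s = 324 × 5.1 × 0.9159 × 0.85 / 0.097 = 13260 kPa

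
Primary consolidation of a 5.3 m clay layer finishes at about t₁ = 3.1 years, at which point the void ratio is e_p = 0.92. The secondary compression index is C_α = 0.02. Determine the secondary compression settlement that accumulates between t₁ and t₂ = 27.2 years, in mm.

Secondary compression: S_s = C_α·H/(1+e_p)·log₁₀(t₂/t₁)
S_s = 0.02×5.3/(1+0.92)×log₁₀(27.2/3.1)
    = 0.05521 × 0.9432 = 0.05207 m

S_s ≈ 52.1 mm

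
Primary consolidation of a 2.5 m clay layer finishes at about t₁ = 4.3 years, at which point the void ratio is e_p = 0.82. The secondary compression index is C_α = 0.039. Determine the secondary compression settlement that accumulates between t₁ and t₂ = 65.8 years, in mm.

Secondary compression: S_s = C_α·H/(1+e_p)·log₁₀(t₂/t₁)
S_s = 0.039×2.5/(1+0.82)×log₁₀(65.8/4.3)
    = 0.05357 × 1.185 = 0.06347 m

S_s ≈ 63.5 mm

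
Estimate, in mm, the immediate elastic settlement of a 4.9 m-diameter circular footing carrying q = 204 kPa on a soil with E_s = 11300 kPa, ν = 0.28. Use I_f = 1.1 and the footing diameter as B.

S_e ≈ 89.7 mm

Immediate (elastic) settlement: S_e = q·B·(1−ν²)/E_s · I_f.
S_e = 204 × 4.9 × (1 − 0.28²) / 11300 × 1.1
    = 204 × 4.9 × 0.9216 / 11300 × 1.1
    = 0.08968 m = 89.68 mm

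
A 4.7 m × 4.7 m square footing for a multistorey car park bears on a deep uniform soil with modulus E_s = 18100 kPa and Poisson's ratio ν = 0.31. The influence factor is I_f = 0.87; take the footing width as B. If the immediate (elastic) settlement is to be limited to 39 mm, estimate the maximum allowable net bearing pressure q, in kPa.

S_e = q·B·(1−ν²)/E_s · I_f  ⇒  q = S_e·E_s / (B·(1−ν²)·I_f).
q = 0.039 × 18100 / (4.7 × 0.9039 × 0.87) = 191 kPa

q ≈ 191 kPa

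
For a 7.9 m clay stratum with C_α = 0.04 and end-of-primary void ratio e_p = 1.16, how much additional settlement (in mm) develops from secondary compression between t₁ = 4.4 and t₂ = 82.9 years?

S_s ≈ 187 mm

Secondary compression: S_s = C_α·H/(1+e_p)·log₁₀(t₂/t₁)
S_s = 0.04×7.9/(1+1.16)×log₁₀(82.9/4.4)
    = 0.1463 × 1.275 = 0.1865 m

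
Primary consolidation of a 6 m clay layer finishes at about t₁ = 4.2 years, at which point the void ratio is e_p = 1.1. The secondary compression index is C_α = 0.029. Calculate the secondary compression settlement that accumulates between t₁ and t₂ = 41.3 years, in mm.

Secondary compression: S_s = C_α·H/(1+e_p)·log₁₀(t₂/t₁)
S_s = 0.029×6/(1+1.1)×log₁₀(41.3/4.2)
    = 0.08286 × 0.9927 = 0.08225 m

S_s ≈ 82.3 mm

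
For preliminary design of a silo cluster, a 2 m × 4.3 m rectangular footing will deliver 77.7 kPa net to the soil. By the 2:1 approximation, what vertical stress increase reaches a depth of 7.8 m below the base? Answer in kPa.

Δσ_z ≈ 5.64 kPa

By the 2:1 method the load spreads at 1 horizontal : 2 vertical, so at depth z the loaded area has grown by z in each plan dimension:
Δσ = qBL/((B+z)(L+z)) = 77.7×2×4.3/((2+7.8)(4.3+7.8)) = 5.6352 kPa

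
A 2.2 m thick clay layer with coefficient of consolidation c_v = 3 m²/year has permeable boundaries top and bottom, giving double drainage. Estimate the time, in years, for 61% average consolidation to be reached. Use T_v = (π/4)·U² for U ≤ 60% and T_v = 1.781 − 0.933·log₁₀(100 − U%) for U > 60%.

Drainage path length: H_d = H/2 = 1.1 m (double drainage).
U > 60%: T_v = 1.781 − 0.933·log₁₀(100 − 61) = 0.29654.
t = T_v·H_d²/c_v = 0.29654×1.1²/3 = 0.1196 years.

t ≈ 0.12 years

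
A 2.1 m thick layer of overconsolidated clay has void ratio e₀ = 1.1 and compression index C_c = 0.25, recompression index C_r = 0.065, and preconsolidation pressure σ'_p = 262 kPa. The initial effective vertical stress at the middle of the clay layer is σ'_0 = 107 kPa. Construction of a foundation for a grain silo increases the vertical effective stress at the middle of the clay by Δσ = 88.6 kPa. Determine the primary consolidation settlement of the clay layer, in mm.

S_c ≈ 17 mm

Final effective stress: σ'_f = 107 + 88.6 = 195.6 kPa.
σ'_f = 195.6 ≤ σ'_p = 262 kPa, so the clay remains overconsolidated and only the recompression index applies:
S_c = C_r·H/(1+e₀)·log₁₀(σ'_f/σ'_0) = 0.065×2.1/2.1×log₁₀(195.6/107)
    = 0.065 × 0.26199 = 0.01703 m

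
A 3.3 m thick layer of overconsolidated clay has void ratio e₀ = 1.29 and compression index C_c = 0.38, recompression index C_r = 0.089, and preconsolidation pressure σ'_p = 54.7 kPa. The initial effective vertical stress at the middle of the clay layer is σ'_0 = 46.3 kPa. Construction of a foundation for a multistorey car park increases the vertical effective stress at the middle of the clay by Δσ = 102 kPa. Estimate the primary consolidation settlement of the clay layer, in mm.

S_c ≈ 246 mm

Final effective stress: σ'_f = 46.3 + 102 = 148.3 kPa.
σ'_f = 148.3 > σ'_p = 54.7 kPa, so the stress path crosses the preconsolidation pressure — recompression up to σ'_p, then virgin compression beyond:
S_c = H/(1+e₀)·[C_r·log₁₀(σ'_p/σ'_0) + C_c·log₁₀(σ'_f/σ'_p)]
    = 3.3/2.29 × [0.089×log₁₀(54.7/46.3) + 0.38×log₁₀(148.3/54.7)]
    = 1.441 × [0.0064442 + 0.1646] = 0.2465 m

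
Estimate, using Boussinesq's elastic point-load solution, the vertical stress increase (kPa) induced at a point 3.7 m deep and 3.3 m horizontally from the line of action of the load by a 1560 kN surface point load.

Δσ_z ≈ 12.6 kPa

Boussinesq vertical stress below a point load on an elastic half-space:
Δσ_z = 3P/(2πz²) · [1 + (r/z)²]^(−5/2)
r/z = 3.3/3.7 = 0.89189; [1+(r/z)²]^(−5/2) = 0.2315.
Δσ_z = 3×1560/(2π×3.7²) × 0.2315 = 54.408 × 0.2315 = 12.6 kPa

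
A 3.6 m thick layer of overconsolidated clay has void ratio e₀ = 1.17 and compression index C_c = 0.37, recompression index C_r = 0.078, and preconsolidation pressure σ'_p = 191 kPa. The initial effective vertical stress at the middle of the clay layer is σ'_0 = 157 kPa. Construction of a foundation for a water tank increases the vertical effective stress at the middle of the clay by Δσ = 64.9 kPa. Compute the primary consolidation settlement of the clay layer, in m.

S_c ≈ 0.051 m

Final effective stress: σ'_f = 157 + 64.9 = 221.9 kPa.
σ'_f = 221.9 > σ'_p = 191 kPa, so the stress path crosses the preconsolidation pressure — recompression up to σ'_p, then virgin compression beyond:
S_c = H/(1+e₀)·[C_r·log₁₀(σ'_p/σ'_0) + C_c·log₁₀(σ'_f/σ'_p)]
    = 3.6/2.17 × [0.078×log₁₀(191/157) + 0.37×log₁₀(221.9/191)]
    = 1.659 × [0.0066404 + 0.024096] = 0.05099 m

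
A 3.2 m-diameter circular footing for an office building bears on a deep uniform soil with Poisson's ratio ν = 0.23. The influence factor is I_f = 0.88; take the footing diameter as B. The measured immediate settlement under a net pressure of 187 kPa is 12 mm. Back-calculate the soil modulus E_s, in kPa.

E_s ≈ 41600 kPa

S_e = q·B·(1−ν²)/E_s · I_f  ⇒  E_s = q·B·(1−ν²)·I_f / S_e.
E_s = 187 × 3.2 × 0.9471 × 0.88 / 0.012 = 41560 kPa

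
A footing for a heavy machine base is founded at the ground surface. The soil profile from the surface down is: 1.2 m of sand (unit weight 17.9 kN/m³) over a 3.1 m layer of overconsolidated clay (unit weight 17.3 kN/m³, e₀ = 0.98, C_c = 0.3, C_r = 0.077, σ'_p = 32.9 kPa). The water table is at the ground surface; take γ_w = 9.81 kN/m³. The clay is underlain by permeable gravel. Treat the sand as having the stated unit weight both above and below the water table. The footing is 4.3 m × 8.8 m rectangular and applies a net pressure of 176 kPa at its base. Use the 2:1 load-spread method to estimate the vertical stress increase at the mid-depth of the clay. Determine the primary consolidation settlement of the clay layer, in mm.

S_c ≈ 256 mm

Mid-depth of clay below the ground surface: z = 1.2 + 3.1/2 = 2.75 m.
Total vertical stress at mid-clay: σ_v = 17.9×1.2 + 17.3×1.55 = 48.295 kPa.
Pore pressure: u = 9.81×(2.75 − 0) = 26.978 kPa.
Initial effective stress: σ'_0 = σ_v − u = 48.295 − 26.978 = 21.317 kPa.
Stress increase at mid-clay by the 2:1 spreading method:
Δσ = qBL/((B+z)(L+z)) = 176×4.3×8.8/((4.3+2.75)(8.8+2.75)) = 81.789 kPa
Final effective stress: σ'_f = 21.317 + 81.789 = 103.11 kPa.
σ'_f = 103.11 > σ'_p = 32.9 kPa, so the stress path crosses the preconsolidation pressure — recompression up to σ'_p, then virgin compression beyond:
S_c = H/(1+e₀)·[C_r·log₁₀(σ'_p/σ'_0) + C_c·log₁₀(σ'_f/σ'_p)]
    = 3.1/1.98 × [0.077×log₁₀(32.9/21.317) + 0.3×log₁₀(103.11/32.9)]
    = 1.5657 × [0.014512 + 0.14883] = 0.2557 m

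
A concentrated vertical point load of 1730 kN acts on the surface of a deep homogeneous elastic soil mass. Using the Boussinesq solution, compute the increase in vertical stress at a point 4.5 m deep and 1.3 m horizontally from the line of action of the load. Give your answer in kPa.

Boussinesq vertical stress below a point load on an elastic half-space:
Δσ_z = 3P/(2πz²) · [1 + (r/z)²]^(−5/2)
r/z = 1.3/4.5 = 0.28889; [1+(r/z)²]^(−5/2) = 0.81841.
Δσ_z = 3×1730/(2π×4.5²) × 0.81841 = 40.791 × 0.81841 = 33.38 kPa

Δσ_z ≈ 33.4 kPa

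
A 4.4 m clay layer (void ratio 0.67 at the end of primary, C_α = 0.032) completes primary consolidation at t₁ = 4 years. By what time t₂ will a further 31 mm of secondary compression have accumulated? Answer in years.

S_s = C_α·H/(1+e_p)·log₁₀(t₂/t₁) ⇒ log₁₀(t₂/t₁) = S_s·(1+e_p)/(C_α·H).
log₁₀(t₂/t₁) = 0.031 × (1+0.67) / (0.032×4.4) = 0.3677
t₂ = t₁ × 10^0.3677 = 4 × 2.332 = 9.327 years

t₂ ≈ 9.33 years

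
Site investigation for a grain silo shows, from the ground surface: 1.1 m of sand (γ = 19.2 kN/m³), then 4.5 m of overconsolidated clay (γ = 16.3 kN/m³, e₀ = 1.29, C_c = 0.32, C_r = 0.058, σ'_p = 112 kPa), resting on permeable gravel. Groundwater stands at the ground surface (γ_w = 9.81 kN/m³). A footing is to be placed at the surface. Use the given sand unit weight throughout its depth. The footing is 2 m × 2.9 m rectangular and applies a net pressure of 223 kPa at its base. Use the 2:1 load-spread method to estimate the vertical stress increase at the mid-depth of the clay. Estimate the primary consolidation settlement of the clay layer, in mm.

S_c ≈ 46.4 mm

Mid-depth of clay below the ground surface: z = 1.1 + 4.5/2 = 3.35 m.
Total vertical stress at mid-clay: σ_v = 19.2×1.1 + 16.3×2.25 = 57.795 kPa.
Pore pressure: u = 9.81×(3.35 − 0) = 32.864 kPa.
Initial effective stress: σ'_0 = σ_v − u = 57.795 − 32.864 = 24.931 kPa.
Stress increase at mid-clay by the 2:1 spreading method:
Δσ = qBL/((B+z)(L+z)) = 223×2×2.9/((2+3.35)(2.9+3.35)) = 38.681 kPa
Final effective stress: σ'_f = 24.931 + 38.681 = 63.612 kPa.
σ'_f = 63.612 ≤ σ'_p = 112 kPa, so the clay remains overconsolidated and only the recompression index applies:
S_c = C_r·H/(1+e₀)·log₁₀(σ'_f/σ'_0) = 0.058×4.5/2.29×log₁₀(63.612/24.931)
    = 0.11398 × 0.4068 = 0.04637 m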